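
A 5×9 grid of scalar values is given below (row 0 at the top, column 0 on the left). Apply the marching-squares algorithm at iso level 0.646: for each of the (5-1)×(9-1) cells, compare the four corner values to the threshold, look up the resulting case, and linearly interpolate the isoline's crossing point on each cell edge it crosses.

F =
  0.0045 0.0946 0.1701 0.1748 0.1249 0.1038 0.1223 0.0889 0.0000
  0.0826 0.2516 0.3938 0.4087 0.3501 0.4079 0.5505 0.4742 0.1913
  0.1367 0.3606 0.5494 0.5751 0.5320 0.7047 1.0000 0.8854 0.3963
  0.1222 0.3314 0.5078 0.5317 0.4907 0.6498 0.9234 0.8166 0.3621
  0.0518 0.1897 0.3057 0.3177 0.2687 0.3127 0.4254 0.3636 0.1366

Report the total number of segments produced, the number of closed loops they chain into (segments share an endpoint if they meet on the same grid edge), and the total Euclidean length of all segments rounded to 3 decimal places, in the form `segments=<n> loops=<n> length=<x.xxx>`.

cell (1,4): code 0100 → (1.802,5.000)–(2.000,4.660)
cell (1,5): code 1100 → (1.212,6.000)–(1.802,5.000)
cell (1,6): code 1100 → (1.418,7.000)–(1.212,6.000)
cell (1,7): code 1000 → (2.000,7.489)–(1.418,7.000)
cell (2,4): code 0110 → (2.000,4.660)–(3.000,4.976)
cell (2,7): code 1001 → (3.000,7.375)–(2.000,7.489)
cell (3,4): code 0010 → (3.000,4.976)–(3.011,5.000)
cell (3,5): code 0011 → (3.011,5.000)–(3.557,6.000)
cell (3,6): code 0011 → (3.557,6.000)–(3.377,7.000)
cell (3,7): code 0001 → (3.377,7.000)–(3.000,7.375)
total: 10 segments, chained into 1 closed loop(s), length Σ = 8.104426

segments=10 loops=1 length=8.104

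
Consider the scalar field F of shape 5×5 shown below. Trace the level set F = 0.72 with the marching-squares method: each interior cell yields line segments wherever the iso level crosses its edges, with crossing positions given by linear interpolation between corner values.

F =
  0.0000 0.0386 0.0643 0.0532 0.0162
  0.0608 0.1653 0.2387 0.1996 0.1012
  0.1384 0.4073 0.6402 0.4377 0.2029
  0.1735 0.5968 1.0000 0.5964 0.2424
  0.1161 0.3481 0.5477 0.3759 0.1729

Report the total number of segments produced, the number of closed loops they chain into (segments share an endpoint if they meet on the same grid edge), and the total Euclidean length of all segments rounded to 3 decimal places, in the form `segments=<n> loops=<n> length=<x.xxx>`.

cell (2,1): code 0100 → (2.222,2.000)–(3.000,1.306)
cell (2,2): code 1000 → (3.000,2.694)–(2.222,2.000)
cell (3,1): code 0010 → (3.000,1.306)–(3.619,2.000)
cell (3,2): code 0001 → (3.619,2.000)–(3.000,2.694)
total: 4 segments, chained into 1 closed loop(s), length Σ = 3.945673

segments=4 loops=1 length=3.946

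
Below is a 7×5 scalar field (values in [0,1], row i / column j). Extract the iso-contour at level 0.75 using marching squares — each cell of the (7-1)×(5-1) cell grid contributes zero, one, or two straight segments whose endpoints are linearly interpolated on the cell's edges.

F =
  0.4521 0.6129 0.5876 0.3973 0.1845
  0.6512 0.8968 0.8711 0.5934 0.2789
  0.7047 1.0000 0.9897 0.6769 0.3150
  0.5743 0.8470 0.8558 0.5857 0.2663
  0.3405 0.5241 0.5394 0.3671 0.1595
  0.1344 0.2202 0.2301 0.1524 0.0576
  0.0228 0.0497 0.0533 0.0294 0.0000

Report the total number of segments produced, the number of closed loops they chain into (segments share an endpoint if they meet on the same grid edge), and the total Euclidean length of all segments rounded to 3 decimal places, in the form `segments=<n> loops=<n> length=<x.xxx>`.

segments=10 loops=1 length=8.651

cell (0,0): code 0100 → (0.483,1.000)–(1.000,0.402)
cell (0,1): code 1100 → (0.573,2.000)–(0.483,1.000)
cell (0,2): code 1000 → (1.000,2.436)–(0.573,2.000)
cell (1,0): code 0110 → (1.000,0.402)–(2.000,0.153)
cell (1,2): code 1001 → (2.000,2.766)–(1.000,2.436)
cell (2,0): code 0110 → (2.000,0.153)–(3.000,0.644)
cell (2,2): code 1001 → (3.000,2.392)–(2.000,2.766)
cell (3,0): code 0010 → (3.000,0.644)–(3.300,1.000)
cell (3,1): code 0011 → (3.300,1.000)–(3.334,2.000)
cell (3,2): code 0001 → (3.334,2.000)–(3.000,2.392)
total: 10 segments, chained into 1 closed loop(s), length Σ = 8.651467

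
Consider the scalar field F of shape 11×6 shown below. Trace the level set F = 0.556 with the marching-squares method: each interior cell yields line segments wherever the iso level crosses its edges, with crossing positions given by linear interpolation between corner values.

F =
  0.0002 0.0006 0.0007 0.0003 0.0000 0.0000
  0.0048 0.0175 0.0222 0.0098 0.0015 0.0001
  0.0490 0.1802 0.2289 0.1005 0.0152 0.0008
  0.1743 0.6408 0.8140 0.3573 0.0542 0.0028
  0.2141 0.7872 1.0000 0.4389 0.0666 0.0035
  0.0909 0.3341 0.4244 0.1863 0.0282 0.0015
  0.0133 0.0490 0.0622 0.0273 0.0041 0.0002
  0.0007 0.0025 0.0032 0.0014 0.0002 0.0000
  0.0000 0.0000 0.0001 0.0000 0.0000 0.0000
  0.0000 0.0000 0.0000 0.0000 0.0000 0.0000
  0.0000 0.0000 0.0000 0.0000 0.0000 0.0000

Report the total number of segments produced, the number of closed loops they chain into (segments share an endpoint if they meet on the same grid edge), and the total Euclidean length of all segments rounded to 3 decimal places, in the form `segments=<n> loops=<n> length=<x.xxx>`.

segments=8 loops=1 length=6.846

cell (2,0): code 0100 → (2.816,1.000)–(3.000,0.818)
cell (2,1): code 1100 → (2.559,2.000)–(2.816,1.000)
cell (2,2): code 1000 → (3.000,2.565)–(2.559,2.000)
cell (3,0): code 0110 → (3.000,0.818)–(4.000,0.597)
cell (3,2): code 1001 → (4.000,2.791)–(3.000,2.565)
cell (4,0): code 0010 → (4.000,0.597)–(4.510,1.000)
cell (4,1): code 0011 → (4.510,1.000)–(4.771,2.000)
cell (4,2): code 0001 → (4.771,2.000)–(4.000,2.791)
total: 8 segments, chained into 1 closed loop(s), length Σ = 6.846462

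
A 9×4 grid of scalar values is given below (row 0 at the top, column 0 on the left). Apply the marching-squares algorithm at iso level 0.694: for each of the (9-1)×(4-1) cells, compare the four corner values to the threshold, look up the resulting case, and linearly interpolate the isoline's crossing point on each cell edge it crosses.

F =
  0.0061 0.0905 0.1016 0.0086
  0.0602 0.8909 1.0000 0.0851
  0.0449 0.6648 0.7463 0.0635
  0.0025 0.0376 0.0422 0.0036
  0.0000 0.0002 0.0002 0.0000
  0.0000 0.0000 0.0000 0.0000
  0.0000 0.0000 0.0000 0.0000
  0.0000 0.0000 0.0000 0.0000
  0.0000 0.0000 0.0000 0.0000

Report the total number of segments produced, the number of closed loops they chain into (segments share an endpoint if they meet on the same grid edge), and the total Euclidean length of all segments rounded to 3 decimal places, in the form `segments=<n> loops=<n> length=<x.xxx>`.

cell (0,0): code 0100 → (0.754,1.000)–(1.000,0.763)
cell (0,1): code 1100 → (0.659,2.000)–(0.754,1.000)
cell (0,2): code 1000 → (1.000,2.334)–(0.659,2.000)
cell (1,0): code 0010 → (1.000,0.763)–(1.871,1.000)
cell (1,1): code 0111 → (1.871,1.000)–(2.000,1.358)
cell (1,2): code 1001 → (2.000,2.077)–(1.000,2.334)
cell (2,1): code 0010 → (2.000,1.358)–(2.074,2.000)
cell (2,2): code 0001 → (2.074,2.000)–(2.000,2.077)
total: 8 segments, chained into 1 closed loop(s), length Σ = 4.892238

segments=8 loops=1 length=4.892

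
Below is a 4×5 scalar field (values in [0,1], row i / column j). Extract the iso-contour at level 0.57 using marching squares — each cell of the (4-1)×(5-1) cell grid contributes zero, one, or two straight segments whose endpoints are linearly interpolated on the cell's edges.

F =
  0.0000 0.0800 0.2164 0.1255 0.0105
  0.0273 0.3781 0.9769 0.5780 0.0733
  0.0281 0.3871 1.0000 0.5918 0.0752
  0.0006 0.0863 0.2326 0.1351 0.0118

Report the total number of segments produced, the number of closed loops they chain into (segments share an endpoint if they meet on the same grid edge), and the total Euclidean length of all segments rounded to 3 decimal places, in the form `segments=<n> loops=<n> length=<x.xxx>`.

segments=8 loops=1 length=6.100

cell (0,1): code 0100 → (0.465,2.000)–(1.000,1.320)
cell (0,2): code 1100 → (0.982,3.000)–(0.465,2.000)
cell (0,3): code 1000 → (1.000,3.016)–(0.982,3.000)
cell (1,1): code 0110 → (1.000,1.320)–(2.000,1.298)
cell (1,3): code 1001 → (2.000,3.042)–(1.000,3.016)
cell (2,1): code 0010 → (2.000,1.298)–(2.560,2.000)
cell (2,2): code 0011 → (2.560,2.000)–(2.048,3.000)
cell (2,3): code 0001 → (2.048,3.000)–(2.000,3.042)
total: 8 segments, chained into 1 closed loop(s), length Σ = 6.100446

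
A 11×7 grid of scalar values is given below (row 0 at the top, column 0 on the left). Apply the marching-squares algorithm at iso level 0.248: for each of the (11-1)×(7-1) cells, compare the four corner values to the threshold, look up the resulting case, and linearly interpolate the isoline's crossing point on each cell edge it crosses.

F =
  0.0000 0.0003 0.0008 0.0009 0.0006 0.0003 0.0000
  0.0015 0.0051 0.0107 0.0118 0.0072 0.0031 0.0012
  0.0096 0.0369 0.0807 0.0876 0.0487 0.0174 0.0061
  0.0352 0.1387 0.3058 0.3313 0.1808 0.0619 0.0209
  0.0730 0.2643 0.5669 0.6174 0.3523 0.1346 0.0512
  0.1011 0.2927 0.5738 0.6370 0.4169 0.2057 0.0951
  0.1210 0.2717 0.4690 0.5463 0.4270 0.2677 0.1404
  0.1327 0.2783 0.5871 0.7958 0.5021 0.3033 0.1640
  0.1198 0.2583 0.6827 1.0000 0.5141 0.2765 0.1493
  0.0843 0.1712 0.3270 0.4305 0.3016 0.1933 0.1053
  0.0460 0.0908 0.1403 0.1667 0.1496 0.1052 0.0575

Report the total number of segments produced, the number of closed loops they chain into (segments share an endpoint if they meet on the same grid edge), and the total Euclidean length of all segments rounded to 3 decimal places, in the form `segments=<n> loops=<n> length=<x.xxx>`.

cell (2,1): code 0100 → (2.743,2.000)–(3.000,1.654)
cell (2,2): code 1100 → (2.658,3.000)–(2.743,2.000)
cell (2,3): code 1000 → (3.000,3.553)–(2.658,3.000)
cell (3,0): code 0100 → (3.870,1.000)–(4.000,0.915)
cell (3,1): code 1110 → (3.000,1.654)–(3.870,1.000)
cell (3,3): code 1101 → (3.392,4.000)–(3.000,3.553)
cell (3,4): code 1000 → (4.000,4.479)–(3.392,4.000)
cell (4,0): code 0110 → (4.000,0.915)–(5.000,0.767)
cell (4,4): code 1001 → (5.000,4.800)–(4.000,4.479)
cell (5,0): code 0110 → (5.000,0.767)–(6.000,0.843)
cell (5,4): code 1101 → (5.682,5.000)–(5.000,4.800)
cell (5,5): code 1000 → (6.000,5.155)–(5.682,5.000)
cell (6,0): code 0110 → (6.000,0.843)–(7.000,0.792)
cell (6,5): code 1001 → (7.000,5.397)–(6.000,5.155)
cell (7,0): code 0110 → (7.000,0.792)–(8.000,0.926)
cell (7,5): code 1001 → (8.000,5.224)–(7.000,5.397)
cell (8,0): code 0010 → (8.000,0.926)–(8.118,1.000)
cell (8,1): code 0111 → (8.118,1.000)–(9.000,1.493)
cell (8,4): code 1011 → (9.000,4.495)–(8.343,5.000)
cell (8,5): code 0001 → (8.343,5.000)–(8.000,5.224)
cell (9,1): code 0010 → (9.000,1.493)–(9.423,2.000)
cell (9,2): code 0011 → (9.423,2.000)–(9.692,3.000)
cell (9,3): code 0011 → (9.692,3.000)–(9.353,4.000)
cell (9,4): code 0001 → (9.353,4.000)–(9.000,4.495)
total: 24 segments, chained into 1 closed loop(s), length Σ = 18.627242

segments=24 loops=1 length=18.627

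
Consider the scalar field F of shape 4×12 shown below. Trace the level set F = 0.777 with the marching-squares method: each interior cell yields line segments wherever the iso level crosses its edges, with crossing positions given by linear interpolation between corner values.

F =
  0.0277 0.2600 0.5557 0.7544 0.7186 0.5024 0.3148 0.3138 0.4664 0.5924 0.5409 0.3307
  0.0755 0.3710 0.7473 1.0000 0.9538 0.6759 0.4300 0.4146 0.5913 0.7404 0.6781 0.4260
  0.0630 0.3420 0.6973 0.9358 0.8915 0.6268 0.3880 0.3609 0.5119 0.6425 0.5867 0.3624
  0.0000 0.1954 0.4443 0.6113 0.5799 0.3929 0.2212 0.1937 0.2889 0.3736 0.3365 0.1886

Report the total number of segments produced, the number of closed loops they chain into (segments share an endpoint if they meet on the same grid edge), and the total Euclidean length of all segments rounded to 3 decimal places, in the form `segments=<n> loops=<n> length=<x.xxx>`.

segments=8 loops=1 length=7.708

cell (0,2): code 0100 → (0.092,3.000)–(1.000,2.118)
cell (0,3): code 1100 → (0.248,4.000)–(0.092,3.000)
cell (0,4): code 1000 → (1.000,4.636)–(0.248,4.000)
cell (1,2): code 0110 → (1.000,2.118)–(2.000,2.334)
cell (1,4): code 1001 → (2.000,4.433)–(1.000,4.636)
cell (2,2): code 0010 → (2.000,2.334)–(2.489,3.000)
cell (2,3): code 0011 → (2.489,3.000)–(2.367,4.000)
cell (2,4): code 0001 → (2.367,4.000)–(2.000,4.433)
total: 8 segments, chained into 1 closed loop(s), length Σ = 7.708111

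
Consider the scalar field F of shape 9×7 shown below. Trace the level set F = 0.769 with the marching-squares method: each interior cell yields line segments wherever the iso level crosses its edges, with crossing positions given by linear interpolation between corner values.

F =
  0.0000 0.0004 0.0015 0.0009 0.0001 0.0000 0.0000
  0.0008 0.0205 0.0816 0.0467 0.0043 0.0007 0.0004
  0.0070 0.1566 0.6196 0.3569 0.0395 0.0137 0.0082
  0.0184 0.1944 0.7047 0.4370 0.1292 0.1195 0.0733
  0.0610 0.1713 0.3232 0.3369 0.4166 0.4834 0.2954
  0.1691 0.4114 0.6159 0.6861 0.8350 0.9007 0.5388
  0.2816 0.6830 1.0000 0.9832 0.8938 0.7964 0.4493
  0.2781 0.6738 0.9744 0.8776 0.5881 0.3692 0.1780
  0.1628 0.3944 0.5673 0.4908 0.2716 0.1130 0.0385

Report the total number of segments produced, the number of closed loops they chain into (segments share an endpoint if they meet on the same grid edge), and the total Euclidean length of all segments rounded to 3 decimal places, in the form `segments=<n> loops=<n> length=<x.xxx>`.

cell (4,3): code 0100 → (4.842,4.000)–(5.000,3.557)
cell (4,4): code 1100 → (4.684,5.000)–(4.842,4.000)
cell (4,5): code 1000 → (5.000,5.364)–(4.684,5.000)
cell (5,1): code 0100 → (5.399,2.000)–(6.000,1.271)
cell (5,2): code 1100 → (5.279,3.000)–(5.399,2.000)
cell (5,3): code 1110 → (5.000,3.557)–(5.279,3.000)
cell (5,5): code 1001 → (6.000,5.079)–(5.000,5.364)
cell (6,1): code 0110 → (6.000,1.271)–(7.000,1.317)
cell (6,3): code 1011 → (7.000,3.375)–(6.408,4.000)
cell (6,4): code 0011 → (6.408,4.000)–(6.064,5.000)
cell (6,5): code 0001 → (6.064,5.000)–(6.000,5.079)
cell (7,1): code 0010 → (7.000,1.317)–(7.505,2.000)
cell (7,2): code 0011 → (7.505,2.000)–(7.281,3.000)
cell (7,3): code 0001 → (7.281,3.000)–(7.000,3.375)
total: 14 segments, chained into 1 closed loop(s), length Σ = 10.942669

segments=14 loops=1 length=10.943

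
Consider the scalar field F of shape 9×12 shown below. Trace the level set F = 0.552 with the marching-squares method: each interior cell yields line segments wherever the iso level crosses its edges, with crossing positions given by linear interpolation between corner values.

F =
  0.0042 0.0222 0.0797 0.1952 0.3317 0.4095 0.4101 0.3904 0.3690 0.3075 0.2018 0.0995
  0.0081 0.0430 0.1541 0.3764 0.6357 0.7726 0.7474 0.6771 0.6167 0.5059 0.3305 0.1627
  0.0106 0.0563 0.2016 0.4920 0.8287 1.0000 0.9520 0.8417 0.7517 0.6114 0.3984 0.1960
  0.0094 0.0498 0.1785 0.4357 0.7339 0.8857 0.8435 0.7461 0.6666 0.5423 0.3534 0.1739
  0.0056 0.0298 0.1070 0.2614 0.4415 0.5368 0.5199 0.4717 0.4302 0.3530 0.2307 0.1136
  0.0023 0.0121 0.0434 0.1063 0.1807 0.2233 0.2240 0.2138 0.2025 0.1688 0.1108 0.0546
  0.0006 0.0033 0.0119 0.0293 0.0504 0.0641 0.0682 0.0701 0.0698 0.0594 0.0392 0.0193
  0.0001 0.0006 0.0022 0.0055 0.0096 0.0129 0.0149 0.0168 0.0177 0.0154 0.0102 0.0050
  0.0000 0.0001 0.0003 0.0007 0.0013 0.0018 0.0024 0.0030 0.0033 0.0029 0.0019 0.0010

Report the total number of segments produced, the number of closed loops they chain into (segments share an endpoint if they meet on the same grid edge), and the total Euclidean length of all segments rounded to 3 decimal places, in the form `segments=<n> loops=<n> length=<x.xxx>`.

segments=18 loops=1 length=15.591

cell (0,3): code 0100 → (0.725,4.000)–(1.000,3.677)
cell (0,4): code 1100 → (0.392,5.000)–(0.725,4.000)
cell (0,5): code 1100 → (0.421,6.000)–(0.392,5.000)
cell (0,6): code 1100 → (0.564,7.000)–(0.421,6.000)
cell (0,7): code 1100 → (0.739,8.000)–(0.564,7.000)
cell (0,8): code 1000 → (1.000,8.584)–(0.739,8.000)
cell (1,3): code 0110 → (1.000,3.677)–(2.000,3.178)
cell (1,8): code 1101 → (1.437,9.000)–(1.000,8.584)
cell (1,9): code 1000 → (2.000,9.279)–(1.437,9.000)
cell (2,3): code 0110 → (2.000,3.178)–(3.000,3.390)
cell (2,8): code 1011 → (3.000,8.922)–(2.860,9.000)
cell (2,9): code 0001 → (2.860,9.000)–(2.000,9.279)
cell (3,3): code 0010 → (3.000,3.390)–(3.622,4.000)
cell (3,4): code 0011 → (3.622,4.000)–(3.956,5.000)
cell (3,5): code 0011 → (3.956,5.000)–(3.901,6.000)
cell (3,6): code 0011 → (3.901,6.000)–(3.707,7.000)
cell (3,7): code 0011 → (3.707,7.000)–(3.485,8.000)
cell (3,8): code 0001 → (3.485,8.000)–(3.000,8.922)
total: 18 segments, chained into 1 closed loop(s), length Σ = 15.591147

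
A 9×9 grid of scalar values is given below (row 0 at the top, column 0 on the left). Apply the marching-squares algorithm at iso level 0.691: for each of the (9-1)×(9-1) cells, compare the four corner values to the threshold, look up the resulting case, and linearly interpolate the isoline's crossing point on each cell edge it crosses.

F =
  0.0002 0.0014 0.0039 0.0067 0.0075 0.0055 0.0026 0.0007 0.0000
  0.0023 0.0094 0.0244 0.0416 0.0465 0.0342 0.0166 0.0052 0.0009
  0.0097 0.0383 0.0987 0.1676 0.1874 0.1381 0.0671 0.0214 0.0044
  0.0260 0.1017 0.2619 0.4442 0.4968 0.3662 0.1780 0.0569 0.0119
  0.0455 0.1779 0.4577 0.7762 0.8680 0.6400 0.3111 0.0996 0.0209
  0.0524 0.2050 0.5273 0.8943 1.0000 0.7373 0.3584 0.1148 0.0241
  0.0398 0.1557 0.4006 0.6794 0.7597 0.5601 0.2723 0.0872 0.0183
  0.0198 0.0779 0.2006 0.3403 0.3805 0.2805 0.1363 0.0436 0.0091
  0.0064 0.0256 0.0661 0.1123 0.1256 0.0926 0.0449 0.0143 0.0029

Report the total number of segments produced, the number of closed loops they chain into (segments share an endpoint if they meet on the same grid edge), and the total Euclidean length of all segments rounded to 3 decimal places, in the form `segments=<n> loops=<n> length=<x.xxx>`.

cell (3,2): code 0100 → (3.743,3.000)–(4.000,2.732)
cell (3,3): code 1100 → (3.523,4.000)–(3.743,3.000)
cell (3,4): code 1000 → (4.000,4.776)–(3.523,4.000)
cell (4,2): code 0110 → (4.000,2.732)–(5.000,2.446)
cell (4,4): code 1101 → (4.524,5.000)–(4.000,4.776)
cell (4,5): code 1000 → (5.000,5.122)–(4.524,5.000)
cell (5,2): code 0010 → (5.000,2.446)–(5.946,3.000)
cell (5,3): code 0111 → (5.946,3.000)–(6.000,3.144)
cell (5,4): code 1011 → (6.000,4.344)–(5.261,5.000)
cell (5,5): code 0001 → (5.261,5.000)–(5.000,5.122)
cell (6,3): code 0010 → (6.000,3.144)–(6.181,4.000)
cell (6,4): code 0001 → (6.181,4.000)–(6.000,4.344)
total: 12 segments, chained into 1 closed loop(s), length Σ = 8.197335

segments=12 loops=1 length=8.197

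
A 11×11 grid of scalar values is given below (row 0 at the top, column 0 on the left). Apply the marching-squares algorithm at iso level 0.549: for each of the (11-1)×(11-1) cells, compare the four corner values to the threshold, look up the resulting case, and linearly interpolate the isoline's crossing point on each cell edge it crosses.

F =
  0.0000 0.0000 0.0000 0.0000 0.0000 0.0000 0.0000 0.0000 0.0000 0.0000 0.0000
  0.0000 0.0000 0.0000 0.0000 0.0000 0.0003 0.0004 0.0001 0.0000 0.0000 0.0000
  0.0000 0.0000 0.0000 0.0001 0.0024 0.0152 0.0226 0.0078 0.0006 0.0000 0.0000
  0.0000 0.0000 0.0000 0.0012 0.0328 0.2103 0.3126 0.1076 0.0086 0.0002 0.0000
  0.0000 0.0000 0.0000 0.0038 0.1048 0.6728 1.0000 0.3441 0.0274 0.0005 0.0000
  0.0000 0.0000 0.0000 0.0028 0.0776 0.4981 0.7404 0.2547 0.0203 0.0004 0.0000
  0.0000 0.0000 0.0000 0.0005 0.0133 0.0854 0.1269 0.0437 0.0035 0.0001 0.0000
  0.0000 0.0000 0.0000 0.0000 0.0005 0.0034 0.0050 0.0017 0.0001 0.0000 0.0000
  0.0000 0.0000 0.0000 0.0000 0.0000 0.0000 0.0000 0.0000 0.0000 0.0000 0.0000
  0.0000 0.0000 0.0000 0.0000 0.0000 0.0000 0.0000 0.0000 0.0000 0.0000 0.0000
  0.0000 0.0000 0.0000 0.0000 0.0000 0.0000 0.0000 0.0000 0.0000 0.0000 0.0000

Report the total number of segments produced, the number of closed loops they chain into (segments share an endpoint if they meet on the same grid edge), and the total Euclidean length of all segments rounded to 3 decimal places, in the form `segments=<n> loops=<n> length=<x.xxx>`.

cell (3,4): code 0100 → (3.732,5.000)–(4.000,4.782)
cell (3,5): code 1100 → (3.344,6.000)–(3.732,5.000)
cell (3,6): code 1000 → (4.000,6.688)–(3.344,6.000)
cell (4,4): code 0010 → (4.000,4.782)–(4.709,5.000)
cell (4,5): code 0111 → (4.709,5.000)–(5.000,5.210)
cell (4,6): code 1001 → (5.000,6.394)–(4.000,6.688)
cell (5,5): code 0010 → (5.000,5.210)–(5.312,6.000)
cell (5,6): code 0001 → (5.312,6.000)–(5.000,6.394)
total: 8 segments, chained into 1 closed loop(s), length Σ = 5.863086

segments=8 loops=1 length=5.863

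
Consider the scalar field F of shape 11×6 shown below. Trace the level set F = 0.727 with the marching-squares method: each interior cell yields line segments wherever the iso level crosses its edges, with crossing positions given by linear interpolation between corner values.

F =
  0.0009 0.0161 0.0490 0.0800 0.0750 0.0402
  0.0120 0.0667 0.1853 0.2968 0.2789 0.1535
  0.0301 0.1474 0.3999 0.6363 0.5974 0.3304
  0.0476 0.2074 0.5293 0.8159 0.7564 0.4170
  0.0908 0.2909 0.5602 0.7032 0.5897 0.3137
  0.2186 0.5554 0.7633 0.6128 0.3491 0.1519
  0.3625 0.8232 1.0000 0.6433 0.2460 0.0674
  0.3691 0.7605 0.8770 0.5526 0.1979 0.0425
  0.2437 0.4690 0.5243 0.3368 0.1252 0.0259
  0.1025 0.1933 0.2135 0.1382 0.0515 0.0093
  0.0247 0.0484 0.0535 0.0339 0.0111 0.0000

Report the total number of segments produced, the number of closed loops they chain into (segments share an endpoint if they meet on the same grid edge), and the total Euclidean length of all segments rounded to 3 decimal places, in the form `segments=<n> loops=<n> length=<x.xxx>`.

segments=16 loops=2 length=11.063

cell (2,2): code 0100 → (2.505,3.000)–(3.000,2.690)
cell (2,3): code 1100 → (2.815,4.000)–(2.505,3.000)
cell (2,4): code 1000 → (3.000,4.087)–(2.815,4.000)
cell (3,2): code 0010 → (3.000,2.690)–(3.789,3.000)
cell (3,3): code 0011 → (3.789,3.000)–(3.176,4.000)
cell (3,4): code 0001 → (3.176,4.000)–(3.000,4.087)
cell (4,1): code 0100 → (4.821,2.000)–(5.000,1.825)
cell (4,2): code 1000 → (5.000,2.241)–(4.821,2.000)
cell (5,0): code 0100 → (5.641,1.000)–(6.000,0.791)
cell (5,1): code 1110 → (5.000,1.825)–(5.641,1.000)
cell (5,2): code 1001 → (6.000,2.765)–(5.000,2.241)
cell (6,0): code 0110 → (6.000,0.791)–(7.000,0.914)
cell (6,2): code 1001 → (7.000,2.462)–(6.000,2.765)
cell (7,0): code 0010 → (7.000,0.914)–(7.115,1.000)
cell (7,1): code 0011 → (7.115,1.000)–(7.425,2.000)
cell (7,2): code 0001 → (7.425,2.000)–(7.000,2.462)
total: 16 segments, chained into 2 closed loop(s), length Σ = 11.062634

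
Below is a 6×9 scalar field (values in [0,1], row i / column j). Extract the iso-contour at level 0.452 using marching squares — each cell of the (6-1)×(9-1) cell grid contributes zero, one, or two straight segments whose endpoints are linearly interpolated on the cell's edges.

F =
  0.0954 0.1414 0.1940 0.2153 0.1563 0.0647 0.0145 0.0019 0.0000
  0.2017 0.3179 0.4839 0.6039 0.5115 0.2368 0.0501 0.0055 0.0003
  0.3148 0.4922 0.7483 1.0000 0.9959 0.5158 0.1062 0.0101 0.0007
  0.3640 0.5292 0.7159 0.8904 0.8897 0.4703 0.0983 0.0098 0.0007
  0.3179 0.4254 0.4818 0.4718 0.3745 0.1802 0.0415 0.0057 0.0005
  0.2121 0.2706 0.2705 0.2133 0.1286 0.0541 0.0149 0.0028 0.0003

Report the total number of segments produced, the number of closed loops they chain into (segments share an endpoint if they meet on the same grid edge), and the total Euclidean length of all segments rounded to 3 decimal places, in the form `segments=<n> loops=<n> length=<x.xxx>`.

cell (0,1): code 0100 → (0.890,2.000)–(1.000,1.808)
cell (0,2): code 1100 → (0.609,3.000)–(0.890,2.000)
cell (0,3): code 1100 → (0.832,4.000)–(0.609,3.000)
cell (0,4): code 1000 → (1.000,4.217)–(0.832,4.000)
cell (1,0): code 0100 → (1.769,1.000)–(2.000,0.773)
cell (1,1): code 1110 → (1.000,1.808)–(1.769,1.000)
cell (1,4): code 1101 → (1.771,5.000)–(1.000,4.217)
cell (1,5): code 1000 → (2.000,5.156)–(1.771,5.000)
cell (2,0): code 0110 → (2.000,0.773)–(3.000,0.533)
cell (2,5): code 1001 → (3.000,5.049)–(2.000,5.156)
cell (3,0): code 0010 → (3.000,0.533)–(3.744,1.000)
cell (3,1): code 0111 → (3.744,1.000)–(4.000,1.472)
cell (3,3): code 1011 → (4.000,3.203)–(3.850,4.000)
cell (3,4): code 0011 → (3.850,4.000)–(3.063,5.000)
cell (3,5): code 0001 → (3.063,5.000)–(3.000,5.049)
cell (4,1): code 0010 → (4.000,1.472)–(4.141,2.000)
cell (4,2): code 0011 → (4.141,2.000)–(4.077,3.000)
cell (4,3): code 0001 → (4.077,3.000)–(4.000,3.203)
total: 18 segments, chained into 1 closed loop(s), length Σ = 12.752109

segments=18 loops=1 length=12.752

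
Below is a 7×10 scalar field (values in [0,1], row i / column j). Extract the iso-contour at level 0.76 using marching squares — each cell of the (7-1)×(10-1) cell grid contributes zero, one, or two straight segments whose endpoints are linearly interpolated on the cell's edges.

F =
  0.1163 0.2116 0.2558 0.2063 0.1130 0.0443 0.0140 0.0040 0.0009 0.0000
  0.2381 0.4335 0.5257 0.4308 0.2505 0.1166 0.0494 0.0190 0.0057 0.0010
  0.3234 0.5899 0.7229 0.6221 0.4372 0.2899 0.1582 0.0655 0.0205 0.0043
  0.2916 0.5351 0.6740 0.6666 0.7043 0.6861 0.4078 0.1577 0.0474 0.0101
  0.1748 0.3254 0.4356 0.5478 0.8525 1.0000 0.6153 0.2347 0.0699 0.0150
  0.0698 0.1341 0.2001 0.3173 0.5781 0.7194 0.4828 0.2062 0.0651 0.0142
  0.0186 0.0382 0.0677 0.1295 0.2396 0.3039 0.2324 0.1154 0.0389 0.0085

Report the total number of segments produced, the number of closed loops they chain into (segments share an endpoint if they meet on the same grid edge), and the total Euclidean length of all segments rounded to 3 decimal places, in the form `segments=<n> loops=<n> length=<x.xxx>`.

cell (3,3): code 0100 → (3.376,4.000)–(4.000,3.696)
cell (3,4): code 1100 → (3.235,5.000)–(3.376,4.000)
cell (3,5): code 1000 → (4.000,5.624)–(3.235,5.000)
cell (4,3): code 0010 → (4.000,3.696)–(4.337,4.000)
cell (4,4): code 0011 → (4.337,4.000)–(4.855,5.000)
cell (4,5): code 0001 → (4.855,5.000)–(4.000,5.624)
total: 6 segments, chained into 1 closed loop(s), length Σ = 5.329283

segments=6 loops=1 length=5.329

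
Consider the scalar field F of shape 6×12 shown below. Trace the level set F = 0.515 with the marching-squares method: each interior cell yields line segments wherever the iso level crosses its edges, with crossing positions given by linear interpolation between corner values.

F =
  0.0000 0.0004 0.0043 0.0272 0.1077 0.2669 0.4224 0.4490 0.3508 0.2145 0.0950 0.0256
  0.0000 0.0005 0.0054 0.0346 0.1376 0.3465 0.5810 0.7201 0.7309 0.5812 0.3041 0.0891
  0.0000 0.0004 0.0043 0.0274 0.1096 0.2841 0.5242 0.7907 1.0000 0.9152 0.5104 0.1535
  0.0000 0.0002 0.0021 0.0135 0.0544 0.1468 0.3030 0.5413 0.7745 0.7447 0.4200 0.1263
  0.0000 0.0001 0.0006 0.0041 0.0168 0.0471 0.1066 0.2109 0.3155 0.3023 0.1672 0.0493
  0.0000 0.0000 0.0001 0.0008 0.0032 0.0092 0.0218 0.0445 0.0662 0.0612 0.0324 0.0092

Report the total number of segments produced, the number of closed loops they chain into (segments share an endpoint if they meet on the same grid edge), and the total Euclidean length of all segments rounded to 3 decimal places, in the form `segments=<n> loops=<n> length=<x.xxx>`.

cell (0,5): code 0100 → (0.584,6.000)–(1.000,5.719)
cell (0,6): code 1100 → (0.243,7.000)–(0.584,6.000)
cell (0,7): code 1100 → (0.432,8.000)–(0.243,7.000)
cell (0,8): code 1100 → (0.819,9.000)–(0.432,8.000)
cell (0,9): code 1000 → (1.000,9.239)–(0.819,9.000)
cell (1,5): code 0110 → (1.000,5.719)–(2.000,5.962)
cell (1,9): code 1001 → (2.000,9.989)–(1.000,9.239)
cell (2,5): code 0010 → (2.000,5.962)–(2.042,6.000)
cell (2,6): code 0111 → (2.042,6.000)–(3.000,6.890)
cell (2,9): code 1001 → (3.000,9.707)–(2.000,9.989)
cell (3,6): code 0010 → (3.000,6.890)–(3.080,7.000)
cell (3,7): code 0011 → (3.080,7.000)–(3.565,8.000)
cell (3,8): code 0011 → (3.565,8.000)–(3.519,9.000)
cell (3,9): code 0001 → (3.519,9.000)–(3.000,9.707)
total: 14 segments, chained into 1 closed loop(s), length Σ = 11.756610

segments=14 loops=1 length=11.757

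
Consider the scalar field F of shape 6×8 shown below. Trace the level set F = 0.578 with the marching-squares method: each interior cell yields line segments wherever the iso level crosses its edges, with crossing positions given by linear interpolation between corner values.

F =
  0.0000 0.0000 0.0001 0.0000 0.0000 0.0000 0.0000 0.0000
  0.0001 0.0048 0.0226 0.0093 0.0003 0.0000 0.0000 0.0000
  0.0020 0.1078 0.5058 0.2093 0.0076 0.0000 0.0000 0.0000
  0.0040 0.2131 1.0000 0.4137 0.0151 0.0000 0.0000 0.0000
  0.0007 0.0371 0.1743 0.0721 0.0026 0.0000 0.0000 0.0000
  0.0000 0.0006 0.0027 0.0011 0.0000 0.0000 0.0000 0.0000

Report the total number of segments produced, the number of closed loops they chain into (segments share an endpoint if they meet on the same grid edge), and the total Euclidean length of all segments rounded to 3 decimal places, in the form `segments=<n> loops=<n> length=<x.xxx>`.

cell (2,1): code 0100 → (2.146,2.000)–(3.000,1.464)
cell (2,2): code 1000 → (3.000,2.720)–(2.146,2.000)
cell (3,1): code 0010 → (3.000,1.464)–(3.511,2.000)
cell (3,2): code 0001 → (3.511,2.000)–(3.000,2.720)
total: 4 segments, chained into 1 closed loop(s), length Σ = 3.748706

segments=4 loops=1 length=3.749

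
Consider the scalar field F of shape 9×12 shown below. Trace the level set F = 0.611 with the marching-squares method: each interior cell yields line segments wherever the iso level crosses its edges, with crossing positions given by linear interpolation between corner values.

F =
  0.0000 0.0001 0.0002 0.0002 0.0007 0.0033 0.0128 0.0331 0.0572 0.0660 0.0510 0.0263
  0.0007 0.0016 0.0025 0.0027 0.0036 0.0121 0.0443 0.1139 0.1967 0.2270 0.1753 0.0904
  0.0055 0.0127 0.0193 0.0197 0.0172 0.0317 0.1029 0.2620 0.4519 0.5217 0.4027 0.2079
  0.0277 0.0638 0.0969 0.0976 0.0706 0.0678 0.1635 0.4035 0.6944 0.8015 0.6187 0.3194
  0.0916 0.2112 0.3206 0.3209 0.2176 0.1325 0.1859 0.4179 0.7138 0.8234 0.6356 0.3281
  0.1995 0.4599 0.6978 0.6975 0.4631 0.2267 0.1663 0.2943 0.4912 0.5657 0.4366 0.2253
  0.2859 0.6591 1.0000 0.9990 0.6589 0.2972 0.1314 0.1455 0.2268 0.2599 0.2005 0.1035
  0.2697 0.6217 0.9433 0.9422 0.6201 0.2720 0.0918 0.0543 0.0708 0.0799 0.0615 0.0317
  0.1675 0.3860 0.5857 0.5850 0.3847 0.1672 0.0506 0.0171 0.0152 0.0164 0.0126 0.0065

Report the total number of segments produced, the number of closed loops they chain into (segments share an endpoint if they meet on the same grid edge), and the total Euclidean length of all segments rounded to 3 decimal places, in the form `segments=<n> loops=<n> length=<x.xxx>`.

segments=24 loops=2 length=17.926

cell (2,7): code 0100 → (2.656,8.000)–(3.000,7.713)
cell (2,8): code 1100 → (2.319,9.000)–(2.656,8.000)
cell (2,9): code 1100 → (2.964,10.000)–(2.319,9.000)
cell (2,10): code 1000 → (3.000,10.026)–(2.964,10.000)
cell (3,7): code 0110 → (3.000,7.713)–(4.000,7.653)
cell (3,10): code 1001 → (4.000,10.080)–(3.000,10.026)
cell (4,1): code 0100 → (4.770,2.000)–(5.000,1.635)
cell (4,2): code 1100 → (4.770,3.000)–(4.770,2.000)
cell (4,3): code 1000 → (5.000,3.369)–(4.770,3.000)
cell (4,7): code 0010 → (4.000,7.653)–(4.462,8.000)
cell (4,8): code 0011 → (4.462,8.000)–(4.824,9.000)
cell (4,9): code 0011 → (4.824,9.000)–(4.124,10.000)
cell (4,10): code 0001 → (4.124,10.000)–(4.000,10.080)
cell (5,0): code 0100 → (5.759,1.000)–(6.000,0.871)
cell (5,1): code 1110 → (5.000,1.635)–(5.759,1.000)
cell (5,3): code 1101 → (5.755,4.000)–(5.000,3.369)
cell (5,4): code 1000 → (6.000,4.132)–(5.755,4.000)
cell (6,0): code 0110 → (6.000,0.871)–(7.000,0.970)
cell (6,4): code 1001 → (7.000,4.026)–(6.000,4.132)
cell (7,0): code 0010 → (7.000,0.970)–(7.045,1.000)
cell (7,1): code 0011 → (7.045,1.000)–(7.929,2.000)
cell (7,2): code 0011 → (7.929,2.000)–(7.927,3.000)
cell (7,3): code 0011 → (7.927,3.000)–(7.039,4.000)
cell (7,4): code 0001 → (7.039,4.000)–(7.000,4.026)
total: 24 segments, chained into 2 closed loop(s), length Σ = 17.925719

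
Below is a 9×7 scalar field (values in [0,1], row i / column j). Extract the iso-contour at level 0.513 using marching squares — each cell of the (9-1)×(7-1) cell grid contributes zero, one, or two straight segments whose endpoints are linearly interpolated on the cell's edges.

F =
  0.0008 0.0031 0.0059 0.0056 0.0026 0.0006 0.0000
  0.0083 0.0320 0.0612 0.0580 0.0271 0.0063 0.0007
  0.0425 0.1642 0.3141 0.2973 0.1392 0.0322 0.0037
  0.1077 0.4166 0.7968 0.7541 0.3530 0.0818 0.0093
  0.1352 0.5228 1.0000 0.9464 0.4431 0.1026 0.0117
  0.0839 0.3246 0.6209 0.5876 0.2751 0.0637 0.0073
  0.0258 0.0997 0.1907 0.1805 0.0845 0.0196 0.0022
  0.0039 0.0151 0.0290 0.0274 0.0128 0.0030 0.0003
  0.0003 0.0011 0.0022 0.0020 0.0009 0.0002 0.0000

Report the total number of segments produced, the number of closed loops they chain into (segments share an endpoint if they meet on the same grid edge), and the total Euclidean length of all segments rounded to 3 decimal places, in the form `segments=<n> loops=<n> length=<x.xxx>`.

cell (2,1): code 0100 → (2.412,2.000)–(3.000,1.254)
cell (2,2): code 1100 → (2.472,3.000)–(2.412,2.000)
cell (2,3): code 1000 → (3.000,3.601)–(2.472,3.000)
cell (3,0): code 0100 → (3.908,1.000)–(4.000,0.975)
cell (3,1): code 1110 → (3.000,1.254)–(3.908,1.000)
cell (3,3): code 1001 → (4.000,3.861)–(3.000,3.601)
cell (4,0): code 0010 → (4.000,0.975)–(4.049,1.000)
cell (4,1): code 0111 → (4.049,1.000)–(5.000,1.636)
cell (4,3): code 1001 → (5.000,3.239)–(4.000,3.861)
cell (5,1): code 0010 → (5.000,1.636)–(5.251,2.000)
cell (5,2): code 0011 → (5.251,2.000)–(5.183,3.000)
cell (5,3): code 0001 → (5.183,3.000)–(5.000,3.239)
total: 12 segments, chained into 1 closed loop(s), length Σ = 8.945746

segments=12 loops=1 length=8.946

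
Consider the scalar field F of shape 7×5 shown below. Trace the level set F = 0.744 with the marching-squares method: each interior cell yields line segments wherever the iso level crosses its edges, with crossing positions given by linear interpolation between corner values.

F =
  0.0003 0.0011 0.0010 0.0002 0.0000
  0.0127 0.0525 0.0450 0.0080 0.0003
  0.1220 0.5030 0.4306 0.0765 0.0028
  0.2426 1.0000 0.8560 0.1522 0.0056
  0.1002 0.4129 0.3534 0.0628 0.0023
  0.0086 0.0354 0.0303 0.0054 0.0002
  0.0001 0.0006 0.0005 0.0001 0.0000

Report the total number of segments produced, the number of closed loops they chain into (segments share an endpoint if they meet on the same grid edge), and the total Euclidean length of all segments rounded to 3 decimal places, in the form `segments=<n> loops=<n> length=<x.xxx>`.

segments=6 loops=1 length=3.803

cell (2,0): code 0100 → (2.485,1.000)–(3.000,0.662)
cell (2,1): code 1100 → (2.737,2.000)–(2.485,1.000)
cell (2,2): code 1000 → (3.000,2.159)–(2.737,2.000)
cell (3,0): code 0010 → (3.000,0.662)–(3.436,1.000)
cell (3,1): code 0011 → (3.436,1.000)–(3.223,2.000)
cell (3,2): code 0001 → (3.223,2.000)–(3.000,2.159)
total: 6 segments, chained into 1 closed loop(s), length Σ = 3.802947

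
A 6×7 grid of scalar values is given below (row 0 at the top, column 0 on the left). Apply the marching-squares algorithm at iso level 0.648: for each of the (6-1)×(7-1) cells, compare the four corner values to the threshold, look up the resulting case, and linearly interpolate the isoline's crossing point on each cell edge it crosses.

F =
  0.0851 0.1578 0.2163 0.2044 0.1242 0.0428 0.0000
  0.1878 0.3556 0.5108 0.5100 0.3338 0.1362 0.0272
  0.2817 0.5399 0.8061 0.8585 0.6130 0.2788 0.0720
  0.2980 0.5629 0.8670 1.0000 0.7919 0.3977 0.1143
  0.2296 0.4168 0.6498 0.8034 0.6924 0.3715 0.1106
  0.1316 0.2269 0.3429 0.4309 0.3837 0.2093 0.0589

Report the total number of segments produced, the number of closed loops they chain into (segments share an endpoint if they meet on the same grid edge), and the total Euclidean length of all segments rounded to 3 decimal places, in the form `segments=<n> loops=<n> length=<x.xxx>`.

cell (1,1): code 0100 → (1.465,2.000)–(2.000,1.406)
cell (1,2): code 1100 → (1.396,3.000)–(1.465,2.000)
cell (1,3): code 1000 → (2.000,3.857)–(1.396,3.000)
cell (2,1): code 0110 → (2.000,1.406)–(3.000,1.280)
cell (2,3): code 1101 → (2.196,4.000)–(2.000,3.857)
cell (2,4): code 1000 → (3.000,4.365)–(2.196,4.000)
cell (3,1): code 0110 → (3.000,1.280)–(4.000,1.992)
cell (3,4): code 1001 → (4.000,4.138)–(3.000,4.365)
cell (4,1): code 0010 → (4.000,1.992)–(4.006,2.000)
cell (4,2): code 0011 → (4.006,2.000)–(4.417,3.000)
cell (4,3): code 0011 → (4.417,3.000)–(4.144,4.000)
cell (4,4): code 0001 → (4.144,4.000)–(4.000,4.138)
total: 12 segments, chained into 1 closed loop(s), length Σ = 9.564562

segments=12 loops=1 length=9.565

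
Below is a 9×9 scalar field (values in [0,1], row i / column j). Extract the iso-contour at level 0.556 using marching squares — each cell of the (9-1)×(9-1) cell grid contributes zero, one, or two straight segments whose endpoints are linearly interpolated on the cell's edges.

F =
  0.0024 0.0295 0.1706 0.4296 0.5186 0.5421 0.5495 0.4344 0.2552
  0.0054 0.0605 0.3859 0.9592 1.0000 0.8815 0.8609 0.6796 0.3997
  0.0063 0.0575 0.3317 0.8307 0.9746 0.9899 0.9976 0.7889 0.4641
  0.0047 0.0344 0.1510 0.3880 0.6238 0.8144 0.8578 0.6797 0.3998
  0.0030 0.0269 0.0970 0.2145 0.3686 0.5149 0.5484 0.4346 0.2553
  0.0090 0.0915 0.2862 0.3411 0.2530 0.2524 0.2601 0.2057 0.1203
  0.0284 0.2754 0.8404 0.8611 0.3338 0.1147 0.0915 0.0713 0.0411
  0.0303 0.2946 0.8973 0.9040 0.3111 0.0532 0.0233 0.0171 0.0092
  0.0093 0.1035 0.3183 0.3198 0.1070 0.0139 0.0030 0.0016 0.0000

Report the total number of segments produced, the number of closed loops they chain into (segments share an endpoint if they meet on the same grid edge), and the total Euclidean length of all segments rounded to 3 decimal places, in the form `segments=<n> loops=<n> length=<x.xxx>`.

segments=24 loops=2 length=22.090

cell (0,2): code 0100 → (0.239,3.000)–(1.000,2.297)
cell (0,3): code 1100 → (0.078,4.000)–(0.239,3.000)
cell (0,4): code 1100 → (0.041,5.000)–(0.078,4.000)
cell (0,5): code 1100 → (0.021,6.000)–(0.041,5.000)
cell (0,6): code 1100 → (0.496,7.000)–(0.021,6.000)
cell (0,7): code 1000 → (1.000,7.442)–(0.496,7.000)
cell (1,2): code 0110 → (1.000,2.297)–(2.000,2.449)
cell (1,7): code 1001 → (2.000,7.717)–(1.000,7.442)
cell (2,2): code 0010 → (2.000,2.449)–(2.621,3.000)
cell (2,3): code 0111 → (2.621,3.000)–(3.000,3.712)
cell (2,7): code 1001 → (3.000,7.442)–(2.000,7.717)
cell (3,3): code 0010 → (3.000,3.712)–(3.266,4.000)
cell (3,4): code 0011 → (3.266,4.000)–(3.863,5.000)
cell (3,5): code 0011 → (3.863,5.000)–(3.975,6.000)
cell (3,6): code 0011 → (3.975,6.000)–(3.505,7.000)
cell (3,7): code 0001 → (3.505,7.000)–(3.000,7.442)
cell (5,1): code 0100 → (5.487,2.000)–(6.000,1.497)
cell (5,2): code 1100 → (5.413,3.000)–(5.487,2.000)
cell (5,3): code 1000 → (6.000,3.579)–(5.413,3.000)
cell (6,1): code 0110 → (6.000,1.497)–(7.000,1.434)
cell (6,3): code 1001 → (7.000,3.587)–(6.000,3.579)
cell (7,1): code 0010 → (7.000,1.434)–(7.589,2.000)
cell (7,2): code 0011 → (7.589,2.000)–(7.596,3.000)
cell (7,3): code 0001 → (7.596,3.000)–(7.000,3.587)
total: 24 segments, chained into 2 closed loop(s), length Σ = 22.090089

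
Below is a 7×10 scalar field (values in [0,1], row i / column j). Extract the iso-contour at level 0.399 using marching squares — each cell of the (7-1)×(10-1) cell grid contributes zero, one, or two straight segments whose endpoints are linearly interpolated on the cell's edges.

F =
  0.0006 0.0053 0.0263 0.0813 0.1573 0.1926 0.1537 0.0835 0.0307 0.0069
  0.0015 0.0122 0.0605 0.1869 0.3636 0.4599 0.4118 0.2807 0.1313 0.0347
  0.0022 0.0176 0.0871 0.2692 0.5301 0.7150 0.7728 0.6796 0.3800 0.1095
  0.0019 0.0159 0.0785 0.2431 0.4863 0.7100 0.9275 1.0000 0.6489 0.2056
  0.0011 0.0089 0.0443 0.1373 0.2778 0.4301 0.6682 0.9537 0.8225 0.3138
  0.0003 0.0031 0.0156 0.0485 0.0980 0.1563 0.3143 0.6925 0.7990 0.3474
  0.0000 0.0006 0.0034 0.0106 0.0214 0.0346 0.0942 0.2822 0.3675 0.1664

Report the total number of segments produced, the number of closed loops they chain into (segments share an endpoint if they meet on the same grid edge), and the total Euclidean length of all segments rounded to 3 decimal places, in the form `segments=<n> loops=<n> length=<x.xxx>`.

cell (0,4): code 0100 → (0.772,5.000)–(1.000,4.368)
cell (0,5): code 1100 → (0.950,6.000)–(0.772,5.000)
cell (0,6): code 1000 → (1.000,6.098)–(0.950,6.000)
cell (1,3): code 0100 → (1.213,4.000)–(2.000,3.498)
cell (1,4): code 1110 → (1.000,4.368)–(1.213,4.000)
cell (1,6): code 1101 → (1.297,7.000)–(1.000,6.098)
cell (1,7): code 1000 → (2.000,7.937)–(1.297,7.000)
cell (2,3): code 0110 → (2.000,3.498)–(3.000,3.641)
cell (2,7): code 1101 → (2.071,8.000)–(2.000,7.937)
cell (2,8): code 1000 → (3.000,8.564)–(2.071,8.000)
cell (3,3): code 0010 → (3.000,3.641)–(3.419,4.000)
cell (3,4): code 0111 → (3.419,4.000)–(4.000,4.796)
cell (3,8): code 1001 → (4.000,8.833)–(3.000,8.564)
cell (4,4): code 0010 → (4.000,4.796)–(4.114,5.000)
cell (4,5): code 0011 → (4.114,5.000)–(4.761,6.000)
cell (4,6): code 0111 → (4.761,6.000)–(5.000,6.224)
cell (4,8): code 1001 → (5.000,8.886)–(4.000,8.833)
cell (5,6): code 0010 → (5.000,6.224)–(5.715,7.000)
cell (5,7): code 0011 → (5.715,7.000)–(5.927,8.000)
cell (5,8): code 0001 → (5.927,8.000)–(5.000,8.886)
total: 20 segments, chained into 1 closed loop(s), length Σ = 16.155679

segments=20 loops=1 length=16.156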